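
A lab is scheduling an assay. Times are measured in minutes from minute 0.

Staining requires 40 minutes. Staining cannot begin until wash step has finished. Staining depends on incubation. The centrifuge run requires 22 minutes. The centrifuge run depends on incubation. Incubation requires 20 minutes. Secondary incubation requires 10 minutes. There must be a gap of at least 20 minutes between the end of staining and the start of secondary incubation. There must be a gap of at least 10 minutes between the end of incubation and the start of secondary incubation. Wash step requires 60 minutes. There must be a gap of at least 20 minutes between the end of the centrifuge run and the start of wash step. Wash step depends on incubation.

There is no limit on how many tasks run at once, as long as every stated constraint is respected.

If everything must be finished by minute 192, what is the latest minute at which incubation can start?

Secondary incubation has no dependents, so it just needs to finish by minute 192. Starting by 192 − 10 = minute 182 achieves that.
Staining must finish before secondary incubation (must start by minute 182, minus 20-minute gap → minute 162). With a 40-minute duration, staining must start by 162 − 40 = minute 122.
Since staining (must start by minute 122) depends on it, wash step must finish by minute 122. Backing off its 60-minute duration gives a latest start of minute 62.
Since wash step (must start by minute 62, minus 20-minute gap → minute 42) depends on it, the centrifuge run must finish by minute 42. Backing off its 22-minute duration gives a latest start of minute 20.
For incubation: the centrifuge run (must start by minute 20); wash step (must start by minute 62); staining (must start by minute 122); secondary incubation (must start by minute 182, minus 10-minute gap → minute 172). The most restrictive is minute 20; with a 20-minute duration, incubation must start by minute 0.

0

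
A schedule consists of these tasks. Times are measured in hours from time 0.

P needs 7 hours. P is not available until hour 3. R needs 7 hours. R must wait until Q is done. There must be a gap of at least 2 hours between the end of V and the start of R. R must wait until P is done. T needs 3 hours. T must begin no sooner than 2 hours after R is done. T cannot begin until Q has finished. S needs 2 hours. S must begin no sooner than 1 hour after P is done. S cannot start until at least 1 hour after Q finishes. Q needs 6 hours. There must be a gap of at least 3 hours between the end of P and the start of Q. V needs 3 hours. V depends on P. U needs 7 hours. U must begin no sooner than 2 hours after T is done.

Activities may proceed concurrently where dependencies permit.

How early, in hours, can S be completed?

22

P cannot begin until its own release at hour 3. It runs from hour 3 to 3 + 7 = hour 10.
After P (finishes hour 10, plus 3-hour gap → hour 13), Q can start at hour 13 and finishes at hour 19.
S needs all of P (finishes hour 10, plus 1-hour gap → hour 11); Q (finishes hour 19, plus 1-hour gap → hour 20). That puts its earliest start at hour 20; it finishes at 20 + 2 = hour 22.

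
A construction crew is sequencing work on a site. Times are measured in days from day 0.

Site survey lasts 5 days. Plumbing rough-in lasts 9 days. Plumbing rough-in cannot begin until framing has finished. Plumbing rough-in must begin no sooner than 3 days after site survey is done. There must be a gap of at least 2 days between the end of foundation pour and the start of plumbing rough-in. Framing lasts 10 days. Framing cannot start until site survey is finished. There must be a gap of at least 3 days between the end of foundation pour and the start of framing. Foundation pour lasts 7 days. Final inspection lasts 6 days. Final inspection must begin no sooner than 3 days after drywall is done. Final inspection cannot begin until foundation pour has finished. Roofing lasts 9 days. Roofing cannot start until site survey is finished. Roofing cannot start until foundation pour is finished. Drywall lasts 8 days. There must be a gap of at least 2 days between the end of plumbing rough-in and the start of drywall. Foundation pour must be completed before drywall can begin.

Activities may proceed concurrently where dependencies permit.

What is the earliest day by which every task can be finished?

48

Foundation pour has no prerequisites, so it starts at day 0 and finishes at day 7.
Site survey can start immediately at day 0; it finishes at day 5.
Roofing cannot start until site survey (finishes day 5); foundation pour (finishes day 7). The controlling bound is day 7, so roofing finishes at 7 + 9 = day 16.
For framing: site survey (finishes day 5); foundation pour (finishes day 7, plus 3-day gap → day 10). Taking the maximum gives a start of day 10, and it finishes at 10 + 10 = day 20.
Plumbing rough-in needs all of framing (finishes day 20); site survey (finishes day 5, plus 3-day gap → day 8); foundation pour (finishes day 7, plus 2-day gap → day 9). That puts its earliest start at day 20; it finishes at 20 + 9 = day 29.
Drywall has to wait for plumbing rough-in (finishes day 29, plus 2-day gap → day 31); foundation pour (finishes day 7). The latest of these is day 31, so drywall runs day 31 to 31 + 8 = day 39.
For final inspection: drywall (finishes day 39, plus 3-day gap → day 42); foundation pour (finishes day 7). Taking the maximum gives a start of day 42, and it finishes at 42 + 6 = day 48.
All tasks are finished once the last one completes. Finish times: Site survey at 5, Foundation pour at 7, Framing at 20, Roofing at 16, Plumbing rough-in at 29, Drywall at 39, Final inspection at 48. The latest is day 48.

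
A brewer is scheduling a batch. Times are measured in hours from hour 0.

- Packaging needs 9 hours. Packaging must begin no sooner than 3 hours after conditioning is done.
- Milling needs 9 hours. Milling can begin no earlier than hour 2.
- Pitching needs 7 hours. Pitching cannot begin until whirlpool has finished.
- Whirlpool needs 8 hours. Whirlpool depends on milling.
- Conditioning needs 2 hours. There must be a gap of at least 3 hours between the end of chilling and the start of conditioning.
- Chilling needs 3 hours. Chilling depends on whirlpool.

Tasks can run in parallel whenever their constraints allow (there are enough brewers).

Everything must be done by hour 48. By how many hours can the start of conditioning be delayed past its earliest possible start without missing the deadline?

After its own release at hour 2, milling can start at hour 2 and finishes at hour 11.
Whirlpool cannot begin until milling (finishes hour 11). It runs from hour 11 to 11 + 8 = hour 19.
Chilling waits on whirlpool (finishes hour 19), so it starts at hour 19 and finishes at 19 + 3 = hour 22.
Conditioning waits on chilling (finishes hour 22, plus 3-hour gap → hour 25), so it starts at hour 25 and finishes at 25 + 2 = hour 27.

Working backward from the deadline:
To finish by hour 48, packaging (duration 9) must start no later than hour 39.
Conditioning feeds into packaging (must start by hour 39, minus 3-hour gap → hour 36); so conditioning must finish by hour 36 and therefore start by hour 34.
So conditioning can start as early as hour 25 and as late as hour 34, giving 34 − 25 = 9 hours of slack.

9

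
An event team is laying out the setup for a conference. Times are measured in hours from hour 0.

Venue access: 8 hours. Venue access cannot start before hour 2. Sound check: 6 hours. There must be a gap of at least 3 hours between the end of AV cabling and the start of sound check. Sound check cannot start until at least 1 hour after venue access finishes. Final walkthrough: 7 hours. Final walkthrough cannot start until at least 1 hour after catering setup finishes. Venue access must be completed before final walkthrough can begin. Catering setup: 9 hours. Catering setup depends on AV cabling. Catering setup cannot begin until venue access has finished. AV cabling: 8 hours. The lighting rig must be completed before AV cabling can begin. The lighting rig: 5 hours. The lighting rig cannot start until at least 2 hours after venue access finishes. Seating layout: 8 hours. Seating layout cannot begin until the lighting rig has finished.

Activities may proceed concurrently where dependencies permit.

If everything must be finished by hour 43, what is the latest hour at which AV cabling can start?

Final walkthrough must finish by hour 43; it takes 7 hours, so it must start by 43 − 7 = hour 36.
Catering setup has to be done before final walkthrough (must start by hour 36, minus 1-hour gap → hour 35). That means finishing by hour 35, i.e. starting by 35 − 9 = hour 26.
Sound check has no dependents, so it just needs to finish by hour 43. Starting by 43 − 6 = hour 37 achieves that.
For AV cabling: catering setup (must start by hour 26); sound check (must start by hour 37, minus 3-hour gap → hour 34). The most restrictive is hour 26; with an 8-hour duration, AV cabling must start by hour 18.

18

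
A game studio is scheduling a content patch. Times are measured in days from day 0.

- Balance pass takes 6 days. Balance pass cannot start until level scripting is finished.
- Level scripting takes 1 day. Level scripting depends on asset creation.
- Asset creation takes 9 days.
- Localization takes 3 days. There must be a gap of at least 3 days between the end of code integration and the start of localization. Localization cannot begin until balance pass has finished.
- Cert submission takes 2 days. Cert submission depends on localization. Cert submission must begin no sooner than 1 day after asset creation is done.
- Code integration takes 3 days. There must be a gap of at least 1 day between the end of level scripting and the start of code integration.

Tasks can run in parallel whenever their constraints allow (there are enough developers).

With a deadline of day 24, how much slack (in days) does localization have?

Asset creation can start immediately at day 0; it finishes at day 9.
Level scripting cannot begin until asset creation (finishes day 9). It runs from day 9 to 9 + 1 = day 10.
Balance pass cannot begin until level scripting (finishes day 10). It runs from day 10 to 10 + 6 = day 16.
Code integration waits on level scripting (finishes day 10, plus 1-day gap → day 11), so it starts at day 11 and finishes at 11 + 3 = day 14.
For localization: code integration (finishes day 14, plus 3-day gap → day 17); balance pass (finishes day 16). Taking the maximum gives a start of day 17, and it finishes at 17 + 3 = day 20.

Working backward from the deadline:
Nothing follows cert submission; the deadline of day 24 is its only limit. It must start by 24 − 2 = day 22.
Localization must finish before cert submission (must start by day 22). With a 3-day duration, localization must start by 22 − 3 = day 19.
So localization can start as early as day 17 and as late as day 19, giving 19 − 17 = 2 days of slack.

2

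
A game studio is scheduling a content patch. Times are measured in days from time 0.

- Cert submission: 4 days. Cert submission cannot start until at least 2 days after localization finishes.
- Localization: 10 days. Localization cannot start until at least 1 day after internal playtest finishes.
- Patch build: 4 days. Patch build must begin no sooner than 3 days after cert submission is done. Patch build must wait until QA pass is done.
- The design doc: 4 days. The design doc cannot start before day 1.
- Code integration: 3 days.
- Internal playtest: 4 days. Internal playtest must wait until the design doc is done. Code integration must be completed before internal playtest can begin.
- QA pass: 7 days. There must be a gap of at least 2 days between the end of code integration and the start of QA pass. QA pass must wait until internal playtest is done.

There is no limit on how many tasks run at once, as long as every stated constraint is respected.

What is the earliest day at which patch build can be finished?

Code integration can start immediately at day 0; it finishes at day 3.
After its own release at day 1, the design doc can start at day 1 and finishes at day 5.
Internal playtest has to wait for the design doc (finishes day 5); code integration (finishes day 3). The latest of these is day 5, so internal playtest runs day 5 to 5 + 4 = day 9.
QA pass needs all of code integration (finishes day 3, plus 2-day gap → day 5); internal playtest (finishes day 9). That puts its earliest start at day 9; it finishes at 9 + 7 = day 16.
Localization cannot begin until internal playtest (finishes day 9, plus 1-day gap → day 10). It runs from day 10 to 10 + 10 = day 20.
After localization (finishes day 20, plus 2-day gap → day 22), cert submission can start at day 22 and finishes at day 26.
Patch build cannot start until cert submission (finishes day 26, plus 3-day gap → day 29); QA pass (finishes day 16). The controlling bound is day 29, so patch build finishes at 29 + 4 = day 33.

33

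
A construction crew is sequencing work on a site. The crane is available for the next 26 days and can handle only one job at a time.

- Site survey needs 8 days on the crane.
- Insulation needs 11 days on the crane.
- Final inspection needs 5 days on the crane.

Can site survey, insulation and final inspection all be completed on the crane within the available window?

Yes

Running back to back, the jobs need 8 + 11 + 5 = 24 days on the crane.
Since 24 ≤ 26, they fit within the window.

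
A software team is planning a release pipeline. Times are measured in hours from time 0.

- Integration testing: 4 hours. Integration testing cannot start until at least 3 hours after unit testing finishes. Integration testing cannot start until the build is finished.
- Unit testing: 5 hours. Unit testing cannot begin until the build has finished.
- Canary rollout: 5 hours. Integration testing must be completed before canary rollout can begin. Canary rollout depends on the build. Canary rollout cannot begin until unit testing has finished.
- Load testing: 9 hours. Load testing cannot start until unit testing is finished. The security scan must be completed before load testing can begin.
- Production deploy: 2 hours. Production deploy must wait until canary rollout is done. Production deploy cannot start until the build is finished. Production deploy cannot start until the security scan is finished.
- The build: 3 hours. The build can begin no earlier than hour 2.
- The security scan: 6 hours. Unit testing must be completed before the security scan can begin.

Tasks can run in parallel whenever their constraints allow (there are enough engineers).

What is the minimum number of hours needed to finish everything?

After its own release at hour 2, the build can start at hour 2 and finishes at hour 5.
Unit testing waits on the build (finishes hour 5), so it starts at hour 5 and finishes at 5 + 5 = hour 10.
The security scan waits on unit testing (finishes hour 10), so it starts at hour 10 and finishes at 10 + 6 = hour 16.
Load testing cannot start until unit testing (finishes hour 10); the security scan (finishes hour 16). The controlling bound is hour 16, so load testing finishes at 16 + 9 = hour 25.
Integration testing has to wait for unit testing (finishes hour 10, plus 3-hour gap → hour 13); the build (finishes hour 5). The latest of these is hour 13, so integration testing runs hour 13 to 13 + 4 = hour 17.
Canary rollout has to wait for integration testing (finishes hour 17); the build (finishes hour 5); unit testing (finishes hour 10). The latest of these is hour 17, so canary rollout runs hour 17 to 17 + 5 = hour 22.
Production deploy has to wait for canary rollout (finishes hour 22); the build (finishes hour 5); the security scan (finishes hour 16). The latest of these is hour 22, so production deploy runs hour 22 to 22 + 2 = hour 24.
All tasks are finished once the last one completes. Finish times: The build at 5, Unit testing at 10, Integration testing at 17, The security scan at 16, Canary rollout at 22, Load testing at 25, Production deploy at 24. The latest is hour 25.

25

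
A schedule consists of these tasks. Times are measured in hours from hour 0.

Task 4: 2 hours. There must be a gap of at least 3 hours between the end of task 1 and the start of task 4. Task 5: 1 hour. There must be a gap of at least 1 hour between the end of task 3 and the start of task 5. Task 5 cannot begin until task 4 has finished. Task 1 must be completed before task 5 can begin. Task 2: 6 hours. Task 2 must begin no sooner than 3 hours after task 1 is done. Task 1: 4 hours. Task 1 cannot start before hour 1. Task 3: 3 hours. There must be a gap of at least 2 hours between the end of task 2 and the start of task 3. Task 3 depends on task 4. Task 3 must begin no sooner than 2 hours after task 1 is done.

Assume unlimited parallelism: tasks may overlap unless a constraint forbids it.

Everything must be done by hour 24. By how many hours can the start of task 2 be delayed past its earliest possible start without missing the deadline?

Task 1 waits on its own release at hour 1, so it starts at hour 1 and finishes at 1 + 4 = hour 5.
Task 2 cannot begin until task 1 (finishes hour 5, plus 3-hour gap → hour 8). It runs from hour 8 to 8 + 6 = hour 14.

Working backward from the deadline:
Task 5 must finish by hour 24; it takes 1 hour, so it must start by 24 − 1 = hour 23.
Task 3 feeds into task 5 (must start by hour 23, minus 1-hour gap → hour 22); so task 3 must finish by hour 22 and therefore start by hour 19.
Task 2 has to be done before task 3 (must start by hour 19, minus 2-hour gap → hour 17). That means finishing by hour 17, i.e. starting by 17 − 6 = hour 11.
So task 2 can start as early as hour 8 and as late as hour 11, giving 11 − 8 = 3 hours of slack.

3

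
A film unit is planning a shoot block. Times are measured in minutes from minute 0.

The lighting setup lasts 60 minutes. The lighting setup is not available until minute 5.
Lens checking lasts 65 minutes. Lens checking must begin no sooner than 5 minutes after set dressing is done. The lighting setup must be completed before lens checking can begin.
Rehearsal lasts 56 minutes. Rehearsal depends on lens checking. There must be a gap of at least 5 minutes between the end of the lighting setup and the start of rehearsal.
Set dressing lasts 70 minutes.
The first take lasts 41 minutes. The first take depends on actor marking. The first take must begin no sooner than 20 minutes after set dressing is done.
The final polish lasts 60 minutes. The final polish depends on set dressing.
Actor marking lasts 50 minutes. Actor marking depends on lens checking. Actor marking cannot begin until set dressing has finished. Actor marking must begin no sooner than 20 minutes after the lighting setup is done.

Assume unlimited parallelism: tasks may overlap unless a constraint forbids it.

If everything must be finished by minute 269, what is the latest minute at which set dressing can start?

38

Nothing follows the first take; the deadline of minute 269 is its only limit. It must start by 269 − 41 = minute 228.
Actor marking has to be done before the first take (must start by minute 228). That means finishing by minute 228, i.e. starting by 228 − 50 = minute 178.
Rehearsal must finish by minute 269; it takes 56 minutes, so it must start by 269 − 56 = minute 213.
Lens checking feeds actor marking (must start by minute 178); rehearsal (must start by minute 213). Taking the minimum, lens checking must finish by minute 178 and start by 178 − 65 = minute 113.
The final polish has no dependents, so it just needs to finish by minute 269. Starting by 269 − 60 = minute 209 achieves that.
Set dressing has several dependents: lens checking (must start by minute 113, minus 5-minute gap → minute 108); actor marking (must start by minute 178); the final polish (must start by minute 209); the first take (must start by minute 228, minus 20-minute gap → minute 208). The earliest of those limits is minute 108, so set dressing must start by 108 − 70 = minute 38.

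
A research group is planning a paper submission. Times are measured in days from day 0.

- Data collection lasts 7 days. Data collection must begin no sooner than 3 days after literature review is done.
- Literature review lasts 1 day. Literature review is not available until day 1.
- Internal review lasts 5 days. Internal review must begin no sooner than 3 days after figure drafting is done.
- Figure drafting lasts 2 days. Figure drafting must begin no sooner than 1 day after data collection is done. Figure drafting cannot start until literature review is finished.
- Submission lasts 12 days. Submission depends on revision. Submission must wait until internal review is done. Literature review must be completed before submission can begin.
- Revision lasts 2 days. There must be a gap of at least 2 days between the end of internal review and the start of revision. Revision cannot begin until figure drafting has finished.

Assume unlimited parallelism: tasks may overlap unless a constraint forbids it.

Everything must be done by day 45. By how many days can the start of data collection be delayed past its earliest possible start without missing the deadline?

6

Literature review cannot begin until its own release at day 1. It runs from day 1 to 1 + 1 = day 2.
After literature review (finishes day 2, plus 3-day gap → day 5), data collection can start at day 5 and finishes at day 12.

Working backward from the deadline:
To finish by day 45, submission (duration 12) must start no later than day 33.
Revision must finish before submission (must start by day 33). With a 2-day duration, revision must start by 33 − 2 = day 31.
Internal review feeds revision (must start by day 31, minus 2-day gap → day 29); submission (must start by day 33). Taking the minimum, internal review must finish by day 29 and start by 29 − 5 = day 24.
Figure drafting has several dependents: internal review (must start by day 24, minus 3-day gap → day 21); revision (must start by day 31). The earliest of those limits is day 21, so figure drafting must start by 21 − 2 = day 19.
Data collection feeds into figure drafting (must start by day 19, minus 1-day gap → day 18); so data collection must finish by day 18 and therefore start by day 11.
So data collection can start as early as day 5 and as late as day 11, giving 11 − 5 = 6 days of slack.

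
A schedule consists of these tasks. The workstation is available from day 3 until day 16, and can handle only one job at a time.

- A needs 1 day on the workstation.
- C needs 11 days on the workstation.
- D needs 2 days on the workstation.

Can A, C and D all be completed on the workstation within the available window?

No

The workstation window is 16 − 3 = 13 days.
Running back to back, the jobs need 1 + 11 + 2 = 14 days on the workstation.
Since 14 > 13, they cannot all fit.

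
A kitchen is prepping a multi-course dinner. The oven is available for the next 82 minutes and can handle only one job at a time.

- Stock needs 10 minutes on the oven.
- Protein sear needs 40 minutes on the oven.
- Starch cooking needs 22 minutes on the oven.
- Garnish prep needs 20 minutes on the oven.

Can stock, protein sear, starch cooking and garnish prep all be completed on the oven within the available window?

Running back to back, the jobs need 10 + 40 + 22 + 20 = 92 minutes on the oven.
Since 92 > 82, they cannot all fit.

No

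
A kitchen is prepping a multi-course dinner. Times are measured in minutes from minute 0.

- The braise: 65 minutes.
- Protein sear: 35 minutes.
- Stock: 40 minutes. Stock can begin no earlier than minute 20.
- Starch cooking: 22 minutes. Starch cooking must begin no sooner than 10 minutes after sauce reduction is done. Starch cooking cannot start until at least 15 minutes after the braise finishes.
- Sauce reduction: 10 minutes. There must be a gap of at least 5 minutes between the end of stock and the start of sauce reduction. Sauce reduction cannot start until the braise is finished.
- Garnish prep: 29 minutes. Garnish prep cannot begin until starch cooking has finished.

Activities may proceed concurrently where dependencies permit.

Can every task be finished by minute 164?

Protein sear can start immediately at minute 0; it finishes at minute 35.
Nothing blocks the braise, so it runs from minute 0 to minute 65.
Stock waits on its own release at minute 20, so it starts at minute 20 and finishes at 20 + 40 = minute 60.
Sauce reduction cannot start until stock (finishes minute 60, plus 5-minute gap → minute 65); the braise (finishes minute 65). The controlling bound is minute 65, so sauce reduction finishes at 65 + 10 = minute 75.
Starch cooking has to wait for sauce reduction (finishes minute 75, plus 10-minute gap → minute 85); the braise (finishes minute 65, plus 15-minute gap → minute 80). The latest of these is minute 85, so starch cooking runs minute 85 to 85 + 22 = minute 107.
Garnish prep waits on starch cooking (finishes minute 107), so it starts at minute 107 and finishes at 107 + 29 = minute 136.
Every task is finished by minute 136, which is no later than the deadline of 164, so the schedule is feasible.

Yes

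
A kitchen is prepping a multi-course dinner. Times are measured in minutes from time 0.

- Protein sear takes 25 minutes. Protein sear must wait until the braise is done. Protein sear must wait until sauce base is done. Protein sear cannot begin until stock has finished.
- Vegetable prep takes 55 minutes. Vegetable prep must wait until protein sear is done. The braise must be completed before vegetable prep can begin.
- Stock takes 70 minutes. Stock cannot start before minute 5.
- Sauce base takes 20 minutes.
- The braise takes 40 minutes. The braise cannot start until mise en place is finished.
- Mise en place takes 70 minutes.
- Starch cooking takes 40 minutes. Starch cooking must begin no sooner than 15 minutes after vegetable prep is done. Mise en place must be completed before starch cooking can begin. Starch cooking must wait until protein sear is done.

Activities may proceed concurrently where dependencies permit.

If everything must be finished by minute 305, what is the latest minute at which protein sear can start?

Starch cooking has no dependents, so it just needs to finish by minute 305. Starting by 305 − 40 = minute 265 achieves that.
Vegetable prep has to be done before starch cooking (must start by minute 265, minus 15-minute gap → minute 250). That means finishing by minute 250, i.e. starting by 250 − 55 = minute 195.
Protein sear feeds vegetable prep (must start by minute 195); starch cooking (must start by minute 265). Taking the minimum, protein sear must finish by minute 195 and start by 195 − 25 = minute 170.

170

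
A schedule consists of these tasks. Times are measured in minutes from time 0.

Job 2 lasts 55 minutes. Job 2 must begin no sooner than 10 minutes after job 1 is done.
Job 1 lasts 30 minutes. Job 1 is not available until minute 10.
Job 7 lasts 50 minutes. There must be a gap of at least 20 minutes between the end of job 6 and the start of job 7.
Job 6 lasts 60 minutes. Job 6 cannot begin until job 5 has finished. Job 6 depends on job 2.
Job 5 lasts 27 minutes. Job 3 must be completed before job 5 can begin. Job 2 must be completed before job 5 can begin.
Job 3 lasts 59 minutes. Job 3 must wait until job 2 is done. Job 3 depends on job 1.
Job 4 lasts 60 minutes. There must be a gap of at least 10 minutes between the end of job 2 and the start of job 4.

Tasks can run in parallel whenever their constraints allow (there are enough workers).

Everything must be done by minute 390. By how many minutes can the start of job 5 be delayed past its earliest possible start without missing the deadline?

After its own release at minute 10, job 1 can start at minute 10 and finishes at minute 40.
Job 2 cannot begin until job 1 (finishes minute 40, plus 10-minute gap → minute 50). It runs from minute 50 to 50 + 55 = minute 105.
Job 3 has to wait for job 2 (finishes minute 105); job 1 (finishes minute 40). The latest of these is minute 105, so job 3 runs minute 105 to 105 + 59 = minute 164.
Job 5 has to wait for job 3 (finishes minute 164); job 2 (finishes minute 105). The latest of these is minute 164, so job 5 runs minute 164 to 164 + 27 = minute 191.

Working backward from the deadline:
Nothing follows job 7; the deadline of minute 390 is its only limit. It must start by 390 − 50 = minute 340.
Since job 7 (must start by minute 340, minus 20-minute gap → minute 320) depends on it, job 6 must finish by minute 320. Backing off its 60-minute duration gives a latest start of minute 260.
Since job 6 (must start by minute 260) depends on it, job 5 must finish by minute 260. Backing off its 27-minute duration gives a latest start of minute 233.
So job 5 can start as early as minute 164 and as late as minute 233, giving 233 − 164 = 69 minutes of slack.

69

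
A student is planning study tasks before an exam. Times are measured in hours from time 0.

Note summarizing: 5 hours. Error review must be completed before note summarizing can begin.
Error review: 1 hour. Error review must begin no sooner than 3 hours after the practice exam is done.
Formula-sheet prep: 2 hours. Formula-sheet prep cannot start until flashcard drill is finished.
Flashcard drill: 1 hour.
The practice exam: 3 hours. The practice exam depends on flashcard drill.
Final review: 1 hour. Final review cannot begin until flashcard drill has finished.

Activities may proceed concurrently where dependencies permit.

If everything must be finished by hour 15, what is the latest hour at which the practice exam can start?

To finish by hour 15, note summarizing (duration 5) must start no later than hour 10.
Error review must finish before note summarizing (must start by hour 10). With a 1-hour duration, error review must start by 10 − 1 = hour 9.
The practice exam feeds into error review (must start by hour 9, minus 3-hour gap → hour 6); so the practice exam must finish by hour 6 and therefore start by hour 3.

3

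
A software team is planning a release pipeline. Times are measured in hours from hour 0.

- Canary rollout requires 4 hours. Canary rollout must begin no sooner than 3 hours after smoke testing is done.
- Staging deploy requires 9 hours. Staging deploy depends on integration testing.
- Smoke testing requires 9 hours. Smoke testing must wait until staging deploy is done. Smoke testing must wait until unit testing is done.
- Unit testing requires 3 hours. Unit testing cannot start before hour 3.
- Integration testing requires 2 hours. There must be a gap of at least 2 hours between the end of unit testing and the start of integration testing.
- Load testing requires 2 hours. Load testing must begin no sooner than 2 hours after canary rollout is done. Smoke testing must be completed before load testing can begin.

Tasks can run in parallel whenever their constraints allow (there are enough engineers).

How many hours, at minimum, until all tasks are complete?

39

Unit testing waits on its own release at hour 3, so it starts at hour 3 and finishes at 3 + 3 = hour 6.
Integration testing waits on unit testing (finishes hour 6, plus 2-hour gap → hour 8), so it starts at hour 8 and finishes at 8 + 2 = hour 10.
After integration testing (finishes hour 10), staging deploy can start at hour 10 and finishes at hour 19.
Smoke testing needs all of staging deploy (finishes hour 19); unit testing (finishes hour 6). That puts its earliest start at hour 19; it finishes at 19 + 9 = hour 28.
After smoke testing (finishes hour 28, plus 3-hour gap → hour 31), canary rollout can start at hour 31 and finishes at hour 35.
Load testing cannot start until canary rollout (finishes hour 35, plus 2-hour gap → hour 37); smoke testing (finishes hour 28). The controlling bound is hour 37, so load testing finishes at 37 + 2 = hour 39.
All tasks are finished once the last one completes. Finish times: Unit testing at 6, Integration testing at 10, Staging deploy at 19, Smoke testing at 28, Canary rollout at 35, Load testing at 39. The latest is hour 39.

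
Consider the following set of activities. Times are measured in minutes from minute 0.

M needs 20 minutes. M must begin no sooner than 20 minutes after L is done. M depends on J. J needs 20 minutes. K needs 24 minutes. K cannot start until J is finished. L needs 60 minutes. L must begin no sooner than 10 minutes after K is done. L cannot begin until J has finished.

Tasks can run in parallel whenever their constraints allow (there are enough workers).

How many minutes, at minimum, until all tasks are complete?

J can start immediately at minute 0; it finishes at minute 20.
After J (finishes minute 20), K can start at minute 20 and finishes at minute 44.
For L: K (finishes minute 44, plus 10-minute gap → minute 54); J (finishes minute 20). Taking the maximum gives a start of minute 54, and it finishes at 54 + 60 = minute 114.
For M: L (finishes minute 114, plus 20-minute gap → minute 134); J (finishes minute 20). Taking the maximum gives a start of minute 134, and it finishes at 134 + 20 = minute 154.
All tasks are finished once the last one completes. Finish times: J at 20, K at 44, L at 114, M at 154. The latest is minute 154.

154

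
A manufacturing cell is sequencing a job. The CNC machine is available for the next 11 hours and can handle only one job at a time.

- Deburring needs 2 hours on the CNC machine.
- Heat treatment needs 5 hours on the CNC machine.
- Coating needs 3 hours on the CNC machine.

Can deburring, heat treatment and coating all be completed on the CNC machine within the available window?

Running back to back, the jobs need 2 + 5 + 3 = 10 hours on the CNC machine.
Since 10 ≤ 11, they fit within the window.

Yes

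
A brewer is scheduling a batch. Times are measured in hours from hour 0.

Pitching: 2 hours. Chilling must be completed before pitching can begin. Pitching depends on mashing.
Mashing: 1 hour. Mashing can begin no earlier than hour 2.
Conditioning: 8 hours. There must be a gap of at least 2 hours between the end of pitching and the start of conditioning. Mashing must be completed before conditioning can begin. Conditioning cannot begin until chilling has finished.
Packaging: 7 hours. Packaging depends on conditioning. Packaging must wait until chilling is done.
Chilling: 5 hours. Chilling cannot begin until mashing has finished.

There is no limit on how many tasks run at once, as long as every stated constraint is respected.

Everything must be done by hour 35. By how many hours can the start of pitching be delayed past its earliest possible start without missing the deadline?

Mashing waits on its own release at hour 2, so it starts at hour 2 and finishes at 2 + 1 = hour 3.
Chilling cannot begin until mashing (finishes hour 3). It runs from hour 3 to 3 + 5 = hour 8.
Pitching has to wait for chilling (finishes hour 8); mashing (finishes hour 3). The latest of these is hour 8, so pitching runs hour 8 to 8 + 2 = hour 10.

Working backward from the deadline:
Packaging has no dependents, so it just needs to finish by hour 35. Starting by 35 − 7 = hour 28 achieves that.
Since packaging (must start by hour 28) depends on it, conditioning must finish by hour 28. Backing off its 8-hour duration gives a latest start of hour 20.
Pitching must finish before conditioning (must start by hour 20, minus 2-hour gap → hour 18). With a 2-hour duration, pitching must start by 18 − 2 = hour 16.
So pitching can start as early as hour 8 and as late as hour 16, giving 16 − 8 = 8 hours of slack.

8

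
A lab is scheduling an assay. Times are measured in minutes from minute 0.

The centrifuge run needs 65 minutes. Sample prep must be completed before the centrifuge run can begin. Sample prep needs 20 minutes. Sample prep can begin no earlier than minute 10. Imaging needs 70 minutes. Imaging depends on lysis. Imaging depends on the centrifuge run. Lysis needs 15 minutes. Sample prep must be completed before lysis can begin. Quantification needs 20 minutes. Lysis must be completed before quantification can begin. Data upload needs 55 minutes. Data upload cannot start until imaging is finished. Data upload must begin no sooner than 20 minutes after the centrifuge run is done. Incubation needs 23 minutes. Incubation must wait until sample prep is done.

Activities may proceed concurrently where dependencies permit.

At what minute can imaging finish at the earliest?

Sample prep waits on its own release at minute 10, so it starts at minute 10 and finishes at 10 + 20 = minute 30.
The centrifuge run cannot begin until sample prep (finishes minute 30). It runs from minute 30 to 30 + 65 = minute 95.
Lysis waits on sample prep (finishes minute 30), so it starts at minute 30 and finishes at 30 + 15 = minute 45.
For imaging: lysis (finishes minute 45); the centrifuge run (finishes minute 95). Taking the maximum gives a start of minute 95, and it finishes at 95 + 70 = minute 165.

165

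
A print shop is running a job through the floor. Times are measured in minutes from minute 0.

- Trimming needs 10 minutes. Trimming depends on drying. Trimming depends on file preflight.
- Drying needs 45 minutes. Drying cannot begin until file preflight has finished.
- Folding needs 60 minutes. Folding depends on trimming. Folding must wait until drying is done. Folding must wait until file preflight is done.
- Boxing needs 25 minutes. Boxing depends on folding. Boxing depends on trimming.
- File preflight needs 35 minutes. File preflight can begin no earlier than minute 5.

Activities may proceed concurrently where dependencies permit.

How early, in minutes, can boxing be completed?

180

File preflight cannot begin until its own release at minute 5. It runs from minute 5 to 5 + 35 = minute 40.
After file preflight (finishes minute 40), drying can start at minute 40 and finishes at minute 85.
For trimming: drying (finishes minute 85); file preflight (finishes minute 40). Taking the maximum gives a start of minute 85, and it finishes at 85 + 10 = minute 95.
Folding needs all of trimming (finishes minute 95); drying (finishes minute 85); file preflight (finishes minute 40). That puts its earliest start at minute 95; it finishes at 95 + 60 = minute 155.
Boxing needs all of folding (finishes minute 155); trimming (finishes minute 95). That puts its earliest start at minute 155; it finishes at 155 + 25 = minute 180.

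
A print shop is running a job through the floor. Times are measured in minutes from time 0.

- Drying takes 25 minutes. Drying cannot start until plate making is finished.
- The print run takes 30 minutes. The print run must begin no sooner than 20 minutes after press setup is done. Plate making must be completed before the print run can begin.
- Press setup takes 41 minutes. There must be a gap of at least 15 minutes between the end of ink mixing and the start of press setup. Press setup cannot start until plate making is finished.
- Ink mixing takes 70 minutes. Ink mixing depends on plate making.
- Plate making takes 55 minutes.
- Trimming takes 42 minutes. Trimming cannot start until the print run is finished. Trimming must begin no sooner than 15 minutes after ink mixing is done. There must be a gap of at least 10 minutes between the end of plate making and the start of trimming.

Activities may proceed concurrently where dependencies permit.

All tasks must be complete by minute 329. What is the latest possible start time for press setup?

Trimming must finish by minute 329; it takes 42 minutes, so it must start by 329 − 42 = minute 287.
The print run must finish before trimming (must start by minute 287). With a 30-minute duration, the print run must start by 287 − 30 = minute 257.
Press setup has to be done before the print run (must start by minute 257, minus 20-minute gap → minute 237). That means finishing by minute 237, i.e. starting by 237 − 41 = minute 196.

196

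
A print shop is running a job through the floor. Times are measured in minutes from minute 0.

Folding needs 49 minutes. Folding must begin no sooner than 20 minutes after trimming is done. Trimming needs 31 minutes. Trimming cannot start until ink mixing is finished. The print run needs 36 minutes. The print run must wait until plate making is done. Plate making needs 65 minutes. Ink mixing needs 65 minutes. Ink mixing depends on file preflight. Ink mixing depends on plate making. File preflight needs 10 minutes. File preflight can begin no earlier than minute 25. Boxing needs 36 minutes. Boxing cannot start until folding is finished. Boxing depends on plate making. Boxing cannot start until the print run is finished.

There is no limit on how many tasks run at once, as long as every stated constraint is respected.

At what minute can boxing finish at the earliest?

Plate making has no prerequisites, so it starts at minute 0 and finishes at minute 65.
After plate making (finishes minute 65), the print run can start at minute 65 and finishes at minute 101.
File preflight waits on its own release at minute 25, so it starts at minute 25 and finishes at 25 + 10 = minute 35.
Ink mixing needs all of file preflight (finishes minute 35); plate making (finishes minute 65). That puts its earliest start at minute 65; it finishes at 65 + 65 = minute 130.
Trimming waits on ink mixing (finishes minute 130), so it starts at minute 130 and finishes at 130 + 31 = minute 161.
Folding cannot begin until trimming (finishes minute 161, plus 20-minute gap → minute 181). It runs from minute 181 to 181 + 49 = minute 230.
Boxing has to wait for folding (finishes minute 230); plate making (finishes minute 65); the print run (finishes minute 101). The latest of these is minute 230, so boxing runs minute 230 to 230 + 36 = minute 266.

266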